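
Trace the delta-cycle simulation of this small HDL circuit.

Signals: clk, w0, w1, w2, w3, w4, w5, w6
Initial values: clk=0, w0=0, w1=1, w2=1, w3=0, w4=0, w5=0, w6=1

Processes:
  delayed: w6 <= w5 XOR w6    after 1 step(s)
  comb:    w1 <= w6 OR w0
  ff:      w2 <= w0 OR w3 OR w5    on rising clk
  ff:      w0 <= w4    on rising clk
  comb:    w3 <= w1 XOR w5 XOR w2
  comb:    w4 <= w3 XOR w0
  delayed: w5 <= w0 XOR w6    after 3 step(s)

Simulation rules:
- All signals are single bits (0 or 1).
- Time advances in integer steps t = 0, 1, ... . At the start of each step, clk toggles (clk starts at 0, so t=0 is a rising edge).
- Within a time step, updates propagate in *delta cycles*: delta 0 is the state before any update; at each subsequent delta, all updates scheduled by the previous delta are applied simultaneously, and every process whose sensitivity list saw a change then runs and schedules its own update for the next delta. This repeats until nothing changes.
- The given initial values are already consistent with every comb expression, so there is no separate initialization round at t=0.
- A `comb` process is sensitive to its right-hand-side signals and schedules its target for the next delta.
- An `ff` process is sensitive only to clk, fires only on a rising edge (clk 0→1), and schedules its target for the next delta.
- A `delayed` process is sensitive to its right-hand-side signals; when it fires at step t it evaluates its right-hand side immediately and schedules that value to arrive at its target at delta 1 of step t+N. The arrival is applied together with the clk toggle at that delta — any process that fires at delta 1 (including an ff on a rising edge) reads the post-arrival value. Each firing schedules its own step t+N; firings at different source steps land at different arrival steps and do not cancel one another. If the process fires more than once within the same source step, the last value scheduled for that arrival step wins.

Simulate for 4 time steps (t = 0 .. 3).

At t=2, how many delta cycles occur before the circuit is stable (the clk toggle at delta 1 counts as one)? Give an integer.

t0.Δ0 w5=0 w1=1 clk=0 w2=1 w0=0 w3=0 w6=1 w4=0
t0.Δ1 w5=0 w1=1 clk=1 w2=1 w0=0 w3=0 w6=1 w4=0
t0.Δ2 w5=0 w1=1 clk=1 w2=0 w0=0 w3=0 w6=1 w4=0
t0.Δ3 w5=0 w1=1 clk=1 w2=0 w0=0 w3=1 w6=1 w4=0
t0.Δ4 w5=0 w1=1 clk=1 w2=0 w0=0 w3=1 w6=1 w4=1
t1.Δ0 w5=0 w1=1 clk=1 w2=0 w0=0 w3=1 w6=1 w4=1
t1.Δ1 w5=0 w1=1 clk=0 w2=0 w0=0 w3=1 w6=1 w4=1
t2.Δ0 w5=0 w1=1 clk=0 w2=0 w0=0 w3=1 w6=1 w4=1
t2.Δ1 w5=0 w1=1 clk=1 w2=0 w0=0 w3=1 w6=1 w4=1
t2.Δ2 w5=0 w1=1 clk=1 w2=1 w0=1 w3=1 w6=1 w4=1
t2.Δ3 w5=0 w1=1 clk=1 w2=1 w0=1 w3=0 w6=1 w4=0
t2.Δ4 w5=0 w1=1 clk=1 w2=1 w0=1 w3=0 w6=1 w4=1
t3.Δ0 w5=0 w1=1 clk=1 w2=1 w0=1 w3=0 w6=1 w4=1
t3.Δ1 w5=0 w1=1 clk=0 w2=1 w0=1 w3=0 w6=1 w4=1

4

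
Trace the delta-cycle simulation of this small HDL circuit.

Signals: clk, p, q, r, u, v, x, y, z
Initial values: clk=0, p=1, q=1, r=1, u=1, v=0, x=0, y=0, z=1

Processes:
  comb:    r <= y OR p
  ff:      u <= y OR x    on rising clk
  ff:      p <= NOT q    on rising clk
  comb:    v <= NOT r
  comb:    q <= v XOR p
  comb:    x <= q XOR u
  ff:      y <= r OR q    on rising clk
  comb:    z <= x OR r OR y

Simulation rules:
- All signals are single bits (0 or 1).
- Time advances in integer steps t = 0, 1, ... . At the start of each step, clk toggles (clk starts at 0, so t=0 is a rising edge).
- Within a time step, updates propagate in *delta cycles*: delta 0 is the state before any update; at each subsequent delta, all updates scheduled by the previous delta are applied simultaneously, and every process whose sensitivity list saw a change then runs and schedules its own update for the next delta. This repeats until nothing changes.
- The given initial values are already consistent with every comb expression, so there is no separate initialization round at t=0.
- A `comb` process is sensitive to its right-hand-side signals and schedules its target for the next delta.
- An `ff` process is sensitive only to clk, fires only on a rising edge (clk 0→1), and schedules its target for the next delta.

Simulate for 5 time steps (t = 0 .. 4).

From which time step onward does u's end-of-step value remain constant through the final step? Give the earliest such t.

t=0 Δ0: r=1 u=1 x=0 p=1 clk=0 y=0 z=1 q=1 v=0
  Δ1: clk:0→1
  Δ2: u:1→0, p:1→0, y:0→1
  Δ3: x:0→1, q:1→0
  Δ4: x:1→0
  (4Δ to stable)
t=1 Δ0: r=1 u=0 x=0 p=0 clk=1 y=1 z=1 q=0 v=0
  Δ1: clk:1→0
  (1Δ to stable)
t=2 Δ0: r=1 u=0 x=0 p=0 clk=0 y=1 z=1 q=0 v=0
  Δ1: clk:0→1
  Δ2: u:0→1, p:0→1
  Δ3: x:0→1, q:0→1
  Δ4: x:1→0
  (4Δ to stable)
t=3 Δ0: r=1 u=1 x=0 p=1 clk=1 y=1 z=1 q=1 v=0
  Δ1: clk:1→0
  (1Δ to stable)
t=4 Δ0: r=1 u=1 x=0 p=1 clk=0 y=1 z=1 q=1 v=0
  Δ1: clk:0→1
  Δ2: p:1→0
  Δ3: q:1→0
  Δ4: x:0→1
  (4Δ to stable)

2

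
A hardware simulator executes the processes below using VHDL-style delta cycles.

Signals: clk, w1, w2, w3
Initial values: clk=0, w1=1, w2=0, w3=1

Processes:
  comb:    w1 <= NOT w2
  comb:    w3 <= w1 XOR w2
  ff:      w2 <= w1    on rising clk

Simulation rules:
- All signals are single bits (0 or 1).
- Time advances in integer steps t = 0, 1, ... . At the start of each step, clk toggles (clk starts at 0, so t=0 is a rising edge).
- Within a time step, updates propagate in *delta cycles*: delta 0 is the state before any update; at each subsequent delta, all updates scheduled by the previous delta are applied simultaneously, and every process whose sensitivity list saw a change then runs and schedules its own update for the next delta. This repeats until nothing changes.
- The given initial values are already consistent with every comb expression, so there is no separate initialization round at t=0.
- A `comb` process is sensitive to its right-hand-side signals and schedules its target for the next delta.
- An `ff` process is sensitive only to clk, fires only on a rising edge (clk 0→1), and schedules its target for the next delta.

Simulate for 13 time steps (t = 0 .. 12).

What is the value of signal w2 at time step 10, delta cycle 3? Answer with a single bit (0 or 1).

0

t=0 Δ0: clk=0 w3=1 w1=1 w2=0
  Δ1: clk:0→1
  Δ2: w2:0→1
  Δ3: w3:1→0, w1:1→0
  Δ4: w3:0→1
  (4Δ to stable)
t=1 Δ0: clk=1 w3=1 w1=0 w2=1
  Δ1: clk:1→0
  (1Δ to stable)
t=2 Δ0: clk=0 w3=1 w1=0 w2=1
  Δ1: clk:0→1
  Δ2: w2:1→0
  Δ3: w3:1→0, w1:0→1
  Δ4: w3:0→1
  (4Δ to stable)
t=3 Δ0: clk=1 w3=1 w1=1 w2=0
  Δ1: clk:1→0
  (1Δ to stable)
t=4 Δ0: clk=0 w3=1 w1=1 w2=0
  Δ1: clk:0→1
  Δ2: w2:0→1
  Δ3: w3:1→0, w1:1→0
  Δ4: w3:0→1
  (4Δ to stable)
t=5 Δ0: clk=1 w3=1 w1=0 w2=1
  Δ1: clk:1→0
  (1Δ to stable)
t=6 Δ0: clk=0 w3=1 w1=0 w2=1
  Δ1: clk:0→1
  Δ2: w2:1→0
  Δ3: w3:1→0, w1:0→1
  Δ4: w3:0→1
  (4Δ to stable)
t=7 Δ0: clk=1 w3=1 w1=1 w2=0
  Δ1: clk:1→0
  (1Δ to stable)
t=8 Δ0: clk=0 w3=1 w1=1 w2=0
  Δ1: clk:0→1
  Δ2: w2:0→1
  Δ3: w3:1→0, w1:1→0
  Δ4: w3:0→1
  (4Δ to stable)
t=9 Δ0: clk=1 w3=1 w1=0 w2=1
  Δ1: clk:1→0
  (1Δ to stable)
t=10 Δ0: clk=0 w3=1 w1=0 w2=1
  Δ1: clk:0→1
  Δ2: w2:1→0
  Δ3: w3:1→0, w1:0→1
  Δ4: w3:0→1
  (4Δ to stable)
t=11 Δ0: clk=1 w3=1 w1=1 w2=0
  Δ1: clk:1→0
  (1Δ to stable)
t=12 Δ0: clk=0 w3=1 w1=1 w2=0
  Δ1: clk:0→1
  Δ2: w2:0→1
  Δ3: w3:1→0, w1:1→0
  Δ4: w3:0→1
  (4Δ to stable)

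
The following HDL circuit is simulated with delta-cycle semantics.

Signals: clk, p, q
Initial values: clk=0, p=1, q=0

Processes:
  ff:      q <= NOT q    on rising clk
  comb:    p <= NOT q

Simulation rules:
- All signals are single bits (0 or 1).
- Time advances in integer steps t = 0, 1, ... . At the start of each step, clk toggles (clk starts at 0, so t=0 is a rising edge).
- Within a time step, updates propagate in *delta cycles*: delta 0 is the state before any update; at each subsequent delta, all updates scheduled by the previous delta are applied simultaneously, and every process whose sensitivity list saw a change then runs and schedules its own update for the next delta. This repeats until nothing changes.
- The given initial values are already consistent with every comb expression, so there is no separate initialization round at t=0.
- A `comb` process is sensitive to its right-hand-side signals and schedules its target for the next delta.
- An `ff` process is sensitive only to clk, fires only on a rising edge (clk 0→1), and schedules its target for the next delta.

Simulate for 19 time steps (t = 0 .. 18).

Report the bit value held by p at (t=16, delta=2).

1

t=0 Δ0: q=0 p=1 clk=0
  Δ1: clk:0→1
  Δ2: q:0→1
  Δ3: p:1→0
  (3Δ to stable)
t=1 Δ0: q=1 p=0 clk=1
  Δ1: clk:1→0
  (1Δ to stable)
t=2 Δ0: q=1 p=0 clk=0
  Δ1: clk:0→1
  Δ2: q:1→0
  Δ3: p:0→1
  (3Δ to stable)
t=3 Δ0: q=0 p=1 clk=1
  Δ1: clk:1→0
  (1Δ to stable)
t=4 Δ0: q=0 p=1 clk=0
  Δ1: clk:0→1
  Δ2: q:0→1
  Δ3: p:1→0
  (3Δ to stable)
t=5 Δ0: q=1 p=0 clk=1
  Δ1: clk:1→0
  (1Δ to stable)
t=6 Δ0: q=1 p=0 clk=0
  Δ1: clk:0→1
  Δ2: q:1→0
  Δ3: p:0→1
  (3Δ to stable)
t=7 Δ0: q=0 p=1 clk=1
  Δ1: clk:1→0
  (1Δ to stable)
t=8 Δ0: q=0 p=1 clk=0
  Δ1: clk:0→1
  Δ2: q:0→1
  Δ3: p:1→0
  (3Δ to stable)
t=9 Δ0: q=1 p=0 clk=1
  Δ1: clk:1→0
  (1Δ to stable)
t=10 Δ0: q=1 p=0 clk=0
  Δ1: clk:0→1
  Δ2: q:1→0
  Δ3: p:0→1
  (3Δ to stable)
t=11 Δ0: q=0 p=1 clk=1
  Δ1: clk:1→0
  (1Δ to stable)
t=12 Δ0: q=0 p=1 clk=0
  Δ1: clk:0→1
  Δ2: q:0→1
  Δ3: p:1→0
  (3Δ to stable)
t=13 Δ0: q=1 p=0 clk=1
  Δ1: clk:1→0
  (1Δ to stable)
t=14 Δ0: q=1 p=0 clk=0
  Δ1: clk:0→1
  Δ2: q:1→0
  Δ3: p:0→1
  (3Δ to stable)
t=15 Δ0: q=0 p=1 clk=1
  Δ1: clk:1→0
  (1Δ to stable)
t=16 Δ0: q=0 p=1 clk=0
  Δ1: clk:0→1
  Δ2: q:0→1
  Δ3: p:1→0
  (3Δ to stable)
t=17 Δ0: q=1 p=0 clk=1
  Δ1: clk:1→0
  (1Δ to stable)
t=18 Δ0: q=1 p=0 clk=0
  Δ1: clk:0→1
  Δ2: q:1→0
  Δ3: p:0→1
  (3Δ to stable)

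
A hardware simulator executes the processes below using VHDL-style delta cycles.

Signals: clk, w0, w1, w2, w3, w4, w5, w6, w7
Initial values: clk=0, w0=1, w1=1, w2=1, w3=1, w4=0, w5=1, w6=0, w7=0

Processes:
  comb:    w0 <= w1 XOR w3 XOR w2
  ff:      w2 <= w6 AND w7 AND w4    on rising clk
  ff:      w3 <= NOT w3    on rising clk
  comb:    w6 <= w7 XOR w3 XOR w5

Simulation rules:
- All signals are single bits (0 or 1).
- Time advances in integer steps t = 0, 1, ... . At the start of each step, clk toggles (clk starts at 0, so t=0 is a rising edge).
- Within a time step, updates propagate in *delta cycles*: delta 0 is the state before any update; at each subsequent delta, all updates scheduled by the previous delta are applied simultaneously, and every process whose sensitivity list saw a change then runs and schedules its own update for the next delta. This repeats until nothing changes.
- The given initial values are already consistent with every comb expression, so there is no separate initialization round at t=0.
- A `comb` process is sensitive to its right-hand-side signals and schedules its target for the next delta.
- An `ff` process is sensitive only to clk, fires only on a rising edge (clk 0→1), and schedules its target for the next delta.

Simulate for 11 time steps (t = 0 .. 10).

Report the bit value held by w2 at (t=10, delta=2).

0

t=0 Δ0: clk=0 w4=0 w7=0 w3=1 w2=1 w0=1 w1=1 w6=0 w5=1
  Δ1: clk:0→1
  Δ2: w3:1→0, w2:1→0
  Δ3: w6:0→1
  (3Δ to stable)
t=1 Δ0: clk=1 w4=0 w7=0 w3=0 w2=0 w0=1 w1=1 w6=1 w5=1
  Δ1: clk:1→0
  (1Δ to stable)
t=2 Δ0: clk=0 w4=0 w7=0 w3=0 w2=0 w0=1 w1=1 w6=1 w5=1
  Δ1: clk:0→1
  Δ2: w3:0→1
  Δ3: w0:1→0, w6:1→0
  (3Δ to stable)
t=3 Δ0: clk=1 w4=0 w7=0 w3=1 w2=0 w0=0 w1=1 w6=0 w5=1
  Δ1: clk:1→0
  (1Δ to stable)
t=4 Δ0: clk=0 w4=0 w7=0 w3=1 w2=0 w0=0 w1=1 w6=0 w5=1
  Δ1: clk:0→1
  Δ2: w3:1→0
  Δ3: w0:0→1, w6:0→1
  (3Δ to stable)
t=5 Δ0: clk=1 w4=0 w7=0 w3=0 w2=0 w0=1 w1=1 w6=1 w5=1
  Δ1: clk:1→0
  (1Δ to stable)
t=6 Δ0: clk=0 w4=0 w7=0 w3=0 w2=0 w0=1 w1=1 w6=1 w5=1
  Δ1: clk:0→1
  Δ2: w3:0→1
  Δ3: w0:1→0, w6:1→0
  (3Δ to stable)
t=7 Δ0: clk=1 w4=0 w7=0 w3=1 w2=0 w0=0 w1=1 w6=0 w5=1
  Δ1: clk:1→0
  (1Δ to stable)
t=8 Δ0: clk=0 w4=0 w7=0 w3=1 w2=0 w0=0 w1=1 w6=0 w5=1
  Δ1: clk:0→1
  Δ2: w3:1→0
  Δ3: w0:0→1, w6:0→1
  (3Δ to stable)
t=9 Δ0: clk=1 w4=0 w7=0 w3=0 w2=0 w0=1 w1=1 w6=1 w5=1
  Δ1: clk:1→0
  (1Δ to stable)
t=10 Δ0: clk=0 w4=0 w7=0 w3=0 w2=0 w0=1 w1=1 w6=1 w5=1
  Δ1: clk:0→1
  Δ2: w3:0→1
  Δ3: w0:1→0, w6:1→0
  (3Δ to stable)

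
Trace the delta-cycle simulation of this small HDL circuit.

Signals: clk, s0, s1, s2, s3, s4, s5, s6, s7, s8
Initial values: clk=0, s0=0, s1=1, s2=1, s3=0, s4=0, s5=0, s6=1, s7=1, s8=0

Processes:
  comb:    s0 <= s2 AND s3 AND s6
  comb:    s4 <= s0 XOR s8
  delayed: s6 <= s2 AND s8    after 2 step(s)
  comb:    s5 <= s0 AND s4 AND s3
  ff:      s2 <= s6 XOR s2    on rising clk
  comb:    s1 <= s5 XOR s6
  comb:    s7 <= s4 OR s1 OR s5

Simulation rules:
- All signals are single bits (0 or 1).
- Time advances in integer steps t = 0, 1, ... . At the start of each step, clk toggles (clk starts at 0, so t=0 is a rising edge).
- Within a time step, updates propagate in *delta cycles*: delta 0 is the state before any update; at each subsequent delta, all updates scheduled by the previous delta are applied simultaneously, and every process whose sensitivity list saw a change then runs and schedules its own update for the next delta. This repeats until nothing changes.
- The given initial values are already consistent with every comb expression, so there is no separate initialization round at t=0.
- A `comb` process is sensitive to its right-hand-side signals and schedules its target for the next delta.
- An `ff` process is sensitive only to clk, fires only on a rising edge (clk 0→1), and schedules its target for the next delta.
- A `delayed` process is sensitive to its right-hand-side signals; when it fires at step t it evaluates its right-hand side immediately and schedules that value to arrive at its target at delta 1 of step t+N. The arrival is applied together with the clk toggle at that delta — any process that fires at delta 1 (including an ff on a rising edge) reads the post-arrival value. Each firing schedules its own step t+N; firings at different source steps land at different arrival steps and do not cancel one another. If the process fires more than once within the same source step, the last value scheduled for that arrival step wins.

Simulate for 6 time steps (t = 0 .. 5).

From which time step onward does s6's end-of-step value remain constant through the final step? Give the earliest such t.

2

[bits: s4,s6,s8,s1,s0,s2,s7,clk,s5,s3]
t=0: Δ0=0101011000 Δ1=0101011100 Δ2=0101001100 | 2Δ
t=1: Δ0=0101001100 Δ1=0101001000 | 1Δ
t=2: Δ0=0101001000 Δ1=0001001100 Δ2=0000001100 Δ3=0000000100 | 3Δ
t=3: Δ0=0000000100 Δ1=0000000000 | 1Δ
t=4: Δ0=0000000000 Δ1=0000000100 | 1Δ
t=5: Δ0=0000000100 Δ1=0000000000 | 1Δ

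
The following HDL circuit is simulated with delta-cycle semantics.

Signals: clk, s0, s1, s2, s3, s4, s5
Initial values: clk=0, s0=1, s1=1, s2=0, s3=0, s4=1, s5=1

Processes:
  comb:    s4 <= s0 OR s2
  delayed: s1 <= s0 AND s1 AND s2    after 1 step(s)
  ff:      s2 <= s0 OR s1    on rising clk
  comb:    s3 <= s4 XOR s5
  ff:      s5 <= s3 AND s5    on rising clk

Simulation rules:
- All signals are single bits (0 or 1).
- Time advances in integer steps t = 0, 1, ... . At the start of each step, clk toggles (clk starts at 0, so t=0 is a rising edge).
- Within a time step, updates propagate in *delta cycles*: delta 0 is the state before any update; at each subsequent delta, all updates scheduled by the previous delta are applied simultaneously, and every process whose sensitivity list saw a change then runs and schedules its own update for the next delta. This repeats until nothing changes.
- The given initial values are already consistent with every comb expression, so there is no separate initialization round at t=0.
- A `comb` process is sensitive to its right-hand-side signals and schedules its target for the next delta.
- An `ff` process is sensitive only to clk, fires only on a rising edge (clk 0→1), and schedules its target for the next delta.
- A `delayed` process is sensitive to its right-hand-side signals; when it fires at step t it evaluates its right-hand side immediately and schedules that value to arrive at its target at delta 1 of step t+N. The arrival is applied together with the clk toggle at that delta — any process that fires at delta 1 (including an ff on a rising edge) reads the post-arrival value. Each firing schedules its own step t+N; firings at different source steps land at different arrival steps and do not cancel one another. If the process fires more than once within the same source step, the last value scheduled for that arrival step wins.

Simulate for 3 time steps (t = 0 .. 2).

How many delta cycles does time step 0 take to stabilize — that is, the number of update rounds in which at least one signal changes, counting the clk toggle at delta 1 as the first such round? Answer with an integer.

3

t=0 Δ0: s0=1 s2=0 s1=1 s5=1 clk=0 s4=1 s3=0
  Δ1: clk:0→1
  Δ2: s2:0→1, s5:1→0
  Δ3: s3:0→1
  (3Δ to stable)
t=1 Δ0: s0=1 s2=1 s1=1 s5=0 clk=1 s4=1 s3=1
  Δ1: clk:1→0
  (1Δ to stable)
t=2 Δ0: s0=1 s2=1 s1=1 s5=0 clk=0 s4=1 s3=1
  Δ1: clk:0→1
  (1Δ to stable)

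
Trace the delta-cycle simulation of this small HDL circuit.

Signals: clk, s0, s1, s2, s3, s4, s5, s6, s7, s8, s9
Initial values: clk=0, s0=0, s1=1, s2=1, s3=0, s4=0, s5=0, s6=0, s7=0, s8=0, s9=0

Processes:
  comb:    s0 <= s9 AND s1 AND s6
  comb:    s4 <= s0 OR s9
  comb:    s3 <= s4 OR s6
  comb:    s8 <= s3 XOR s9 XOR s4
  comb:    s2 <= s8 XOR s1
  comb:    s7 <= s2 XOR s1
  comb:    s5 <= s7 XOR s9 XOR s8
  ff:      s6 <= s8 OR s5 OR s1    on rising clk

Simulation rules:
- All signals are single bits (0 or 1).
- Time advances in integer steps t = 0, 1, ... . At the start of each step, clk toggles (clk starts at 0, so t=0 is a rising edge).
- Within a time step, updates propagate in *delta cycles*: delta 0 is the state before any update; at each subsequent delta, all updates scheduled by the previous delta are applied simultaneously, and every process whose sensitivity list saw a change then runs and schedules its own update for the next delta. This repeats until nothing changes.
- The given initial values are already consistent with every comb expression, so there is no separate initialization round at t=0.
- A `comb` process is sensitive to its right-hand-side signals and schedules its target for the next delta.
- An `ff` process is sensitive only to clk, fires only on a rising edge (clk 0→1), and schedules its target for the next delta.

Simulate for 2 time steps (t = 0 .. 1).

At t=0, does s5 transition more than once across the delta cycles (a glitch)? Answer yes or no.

yes

t0.Δ0 s3=0 clk=0 s9=0 s4=0 s1=1 s5=0 s7=0 s6=0 s8=0 s0=0 s2=1
t0.Δ1 s3=0 clk=1 s9=0 s4=0 s1=1 s5=0 s7=0 s6=0 s8=0 s0=0 s2=1
t0.Δ2 s3=0 clk=1 s9=0 s4=0 s1=1 s5=0 s7=0 s6=1 s8=0 s0=0 s2=1
t0.Δ3 s3=1 clk=1 s9=0 s4=0 s1=1 s5=0 s7=0 s6=1 s8=0 s0=0 s2=1
t0.Δ4 s3=1 clk=1 s9=0 s4=0 s1=1 s5=0 s7=0 s6=1 s8=1 s0=0 s2=1
t0.Δ5 s3=1 clk=1 s9=0 s4=0 s1=1 s5=1 s7=0 s6=1 s8=1 s0=0 s2=0
t0.Δ6 s3=1 clk=1 s9=0 s4=0 s1=1 s5=1 s7=1 s6=1 s8=1 s0=0 s2=0
t0.Δ7 s3=1 clk=1 s9=0 s4=0 s1=1 s5=0 s7=1 s6=1 s8=1 s0=0 s2=0
t1.Δ0 s3=1 clk=1 s9=0 s4=0 s1=1 s5=0 s7=1 s6=1 s8=1 s0=0 s2=0
t1.Δ1 s3=1 clk=0 s9=0 s4=0 s1=1 s5=0 s7=1 s6=1 s8=1 s0=0 s2=0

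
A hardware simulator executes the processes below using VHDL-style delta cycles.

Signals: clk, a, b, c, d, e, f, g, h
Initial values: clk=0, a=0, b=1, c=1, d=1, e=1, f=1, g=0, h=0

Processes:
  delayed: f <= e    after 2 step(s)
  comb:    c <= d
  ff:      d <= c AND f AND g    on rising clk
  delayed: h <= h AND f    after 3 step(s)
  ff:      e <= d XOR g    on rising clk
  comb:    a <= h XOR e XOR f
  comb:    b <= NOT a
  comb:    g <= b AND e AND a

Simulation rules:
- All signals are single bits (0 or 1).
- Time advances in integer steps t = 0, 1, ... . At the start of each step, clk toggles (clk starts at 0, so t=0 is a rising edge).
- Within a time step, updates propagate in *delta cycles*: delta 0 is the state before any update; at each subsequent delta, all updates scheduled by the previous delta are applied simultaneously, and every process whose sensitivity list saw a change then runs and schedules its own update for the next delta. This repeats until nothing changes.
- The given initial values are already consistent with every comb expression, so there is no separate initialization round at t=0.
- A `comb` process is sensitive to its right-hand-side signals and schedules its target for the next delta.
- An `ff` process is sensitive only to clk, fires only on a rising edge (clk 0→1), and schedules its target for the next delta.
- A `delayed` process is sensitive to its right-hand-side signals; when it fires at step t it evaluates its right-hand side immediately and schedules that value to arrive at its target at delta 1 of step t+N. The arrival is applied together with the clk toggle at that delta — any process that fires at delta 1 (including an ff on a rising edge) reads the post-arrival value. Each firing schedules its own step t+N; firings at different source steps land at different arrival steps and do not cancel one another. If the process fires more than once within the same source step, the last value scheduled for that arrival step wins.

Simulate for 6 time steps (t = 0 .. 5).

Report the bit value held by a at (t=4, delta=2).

0

t0.Δ0 h=0 c=1 d=1 f=1 g=0 clk=0 e=1 a=0 b=1
t0.Δ1 h=0 c=1 d=1 f=1 g=0 clk=1 e=1 a=0 b=1
t0.Δ2 h=0 c=1 d=0 f=1 g=0 clk=1 e=1 a=0 b=1
t0.Δ3 h=0 c=0 d=0 f=1 g=0 clk=1 e=1 a=0 b=1
t1.Δ0 h=0 c=0 d=0 f=1 g=0 clk=1 e=1 a=0 b=1
t1.Δ1 h=0 c=0 d=0 f=1 g=0 clk=0 e=1 a=0 b=1
t2.Δ0 h=0 c=0 d=0 f=1 g=0 clk=0 e=1 a=0 b=1
t2.Δ1 h=0 c=0 d=0 f=1 g=0 clk=1 e=1 a=0 b=1
t2.Δ2 h=0 c=0 d=0 f=1 g=0 clk=1 e=0 a=0 b=1
t2.Δ3 h=0 c=0 d=0 f=1 g=0 clk=1 e=0 a=1 b=1
t2.Δ4 h=0 c=0 d=0 f=1 g=0 clk=1 e=0 a=1 b=0
t3.Δ0 h=0 c=0 d=0 f=1 g=0 clk=1 e=0 a=1 b=0
t3.Δ1 h=0 c=0 d=0 f=1 g=0 clk=0 e=0 a=1 b=0
t4.Δ0 h=0 c=0 d=0 f=1 g=0 clk=0 e=0 a=1 b=0
t4.Δ1 h=0 c=0 d=0 f=0 g=0 clk=1 e=0 a=1 b=0
t4.Δ2 h=0 c=0 d=0 f=0 g=0 clk=1 e=0 a=0 b=0
t4.Δ3 h=0 c=0 d=0 f=0 g=0 clk=1 e=0 a=0 b=1
t5.Δ0 h=0 c=0 d=0 f=0 g=0 clk=1 e=0 a=0 b=1
t5.Δ1 h=0 c=0 d=0 f=0 g=0 clk=0 e=0 a=0 b=1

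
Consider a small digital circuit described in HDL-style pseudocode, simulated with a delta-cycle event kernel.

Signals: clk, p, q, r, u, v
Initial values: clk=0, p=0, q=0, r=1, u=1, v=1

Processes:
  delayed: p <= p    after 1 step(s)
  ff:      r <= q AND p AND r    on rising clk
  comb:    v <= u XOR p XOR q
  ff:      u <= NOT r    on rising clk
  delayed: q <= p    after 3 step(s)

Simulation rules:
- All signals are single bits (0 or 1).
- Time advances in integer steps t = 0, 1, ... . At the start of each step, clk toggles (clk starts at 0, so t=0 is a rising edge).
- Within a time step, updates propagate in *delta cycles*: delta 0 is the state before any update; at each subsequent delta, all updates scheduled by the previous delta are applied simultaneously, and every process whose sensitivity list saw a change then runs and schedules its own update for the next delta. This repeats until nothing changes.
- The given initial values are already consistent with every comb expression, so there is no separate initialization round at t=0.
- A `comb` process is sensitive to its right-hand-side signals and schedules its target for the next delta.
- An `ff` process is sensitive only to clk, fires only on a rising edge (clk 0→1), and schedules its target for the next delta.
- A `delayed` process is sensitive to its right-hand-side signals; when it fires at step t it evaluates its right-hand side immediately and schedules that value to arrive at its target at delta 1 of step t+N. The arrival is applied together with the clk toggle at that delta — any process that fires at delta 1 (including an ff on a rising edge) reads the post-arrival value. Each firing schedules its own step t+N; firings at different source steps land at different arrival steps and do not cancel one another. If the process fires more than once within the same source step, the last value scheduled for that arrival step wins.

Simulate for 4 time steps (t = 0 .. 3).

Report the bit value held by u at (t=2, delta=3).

1

[bits: u,q,r,p,v,clk]
t=0: Δ0=101010 Δ1=101011 Δ2=000011 Δ3=000001 | 3Δ
t=1: Δ0=000001 Δ1=000000 | 1Δ
t=2: Δ0=000000 Δ1=000001 Δ2=100001 Δ3=100011 | 3Δ
t=3: Δ0=100011 Δ1=100010 | 1Δ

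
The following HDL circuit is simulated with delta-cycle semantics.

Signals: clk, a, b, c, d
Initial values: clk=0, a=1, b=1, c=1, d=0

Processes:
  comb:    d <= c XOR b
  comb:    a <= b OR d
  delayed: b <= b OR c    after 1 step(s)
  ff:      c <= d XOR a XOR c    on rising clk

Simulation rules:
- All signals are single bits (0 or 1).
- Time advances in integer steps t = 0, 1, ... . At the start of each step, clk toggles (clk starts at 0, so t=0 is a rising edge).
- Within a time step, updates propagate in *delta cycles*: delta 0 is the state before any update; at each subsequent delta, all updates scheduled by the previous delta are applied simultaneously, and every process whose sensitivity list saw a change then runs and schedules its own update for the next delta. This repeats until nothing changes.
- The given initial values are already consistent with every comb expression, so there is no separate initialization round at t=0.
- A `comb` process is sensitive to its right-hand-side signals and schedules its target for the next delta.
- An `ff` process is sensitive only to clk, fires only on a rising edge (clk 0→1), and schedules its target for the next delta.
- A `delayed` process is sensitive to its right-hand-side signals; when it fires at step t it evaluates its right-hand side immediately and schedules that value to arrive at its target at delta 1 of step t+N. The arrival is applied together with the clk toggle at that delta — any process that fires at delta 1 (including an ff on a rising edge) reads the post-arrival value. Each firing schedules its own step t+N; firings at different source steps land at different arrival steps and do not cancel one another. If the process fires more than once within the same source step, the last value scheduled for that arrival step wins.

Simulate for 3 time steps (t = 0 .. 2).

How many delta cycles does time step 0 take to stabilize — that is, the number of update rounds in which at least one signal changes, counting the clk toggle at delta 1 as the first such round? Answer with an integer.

t0.Δ0 clk=0 c=1 d=0 b=1 a=1
t0.Δ1 clk=1 c=1 d=0 b=1 a=1
t0.Δ2 clk=1 c=0 d=0 b=1 a=1
t0.Δ3 clk=1 c=0 d=1 b=1 a=1
t1.Δ0 clk=1 c=0 d=1 b=1 a=1
t1.Δ1 clk=0 c=0 d=1 b=1 a=1
t2.Δ0 clk=0 c=0 d=1 b=1 a=1
t2.Δ1 clk=1 c=0 d=1 b=1 a=1

3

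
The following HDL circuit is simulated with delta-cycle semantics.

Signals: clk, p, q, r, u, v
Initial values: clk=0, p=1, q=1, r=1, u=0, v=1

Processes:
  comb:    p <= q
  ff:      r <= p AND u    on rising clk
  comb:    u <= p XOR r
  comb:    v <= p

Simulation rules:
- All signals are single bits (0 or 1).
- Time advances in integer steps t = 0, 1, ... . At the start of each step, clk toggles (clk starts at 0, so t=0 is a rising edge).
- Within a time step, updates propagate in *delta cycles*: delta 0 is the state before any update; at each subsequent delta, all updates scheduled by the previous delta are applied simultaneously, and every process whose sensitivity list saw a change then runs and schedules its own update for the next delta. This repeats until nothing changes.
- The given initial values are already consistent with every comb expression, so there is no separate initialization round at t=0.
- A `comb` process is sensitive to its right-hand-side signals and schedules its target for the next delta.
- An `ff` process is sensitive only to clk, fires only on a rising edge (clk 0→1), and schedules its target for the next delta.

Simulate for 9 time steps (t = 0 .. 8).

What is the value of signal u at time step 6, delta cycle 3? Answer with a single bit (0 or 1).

t0.Δ0 p=1 u=0 q=1 v=1 r=1 clk=0
t0.Δ1 p=1 u=0 q=1 v=1 r=1 clk=1
t0.Δ2 p=1 u=0 q=1 v=1 r=0 clk=1
t0.Δ3 p=1 u=1 q=1 v=1 r=0 clk=1
t1.Δ0 p=1 u=1 q=1 v=1 r=0 clk=1
t1.Δ1 p=1 u=1 q=1 v=1 r=0 clk=0
t2.Δ0 p=1 u=1 q=1 v=1 r=0 clk=0
t2.Δ1 p=1 u=1 q=1 v=1 r=0 clk=1
t2.Δ2 p=1 u=1 q=1 v=1 r=1 clk=1
t2.Δ3 p=1 u=0 q=1 v=1 r=1 clk=1
t3.Δ0 p=1 u=0 q=1 v=1 r=1 clk=1
t3.Δ1 p=1 u=0 q=1 v=1 r=1 clk=0
t4.Δ0 p=1 u=0 q=1 v=1 r=1 clk=0
t4.Δ1 p=1 u=0 q=1 v=1 r=1 clk=1
t4.Δ2 p=1 u=0 q=1 v=1 r=0 clk=1
t4.Δ3 p=1 u=1 q=1 v=1 r=0 clk=1
t5.Δ0 p=1 u=1 q=1 v=1 r=0 clk=1
t5.Δ1 p=1 u=1 q=1 v=1 r=0 clk=0
t6.Δ0 p=1 u=1 q=1 v=1 r=0 clk=0
t6.Δ1 p=1 u=1 q=1 v=1 r=0 clk=1
t6.Δ2 p=1 u=1 q=1 v=1 r=1 clk=1
t6.Δ3 p=1 u=0 q=1 v=1 r=1 clk=1
t7.Δ0 p=1 u=0 q=1 v=1 r=1 clk=1
t7.Δ1 p=1 u=0 q=1 v=1 r=1 clk=0
t8.Δ0 p=1 u=0 q=1 v=1 r=1 clk=0
t8.Δ1 p=1 u=0 q=1 v=1 r=1 clk=1
t8.Δ2 p=1 u=0 q=1 v=1 r=0 clk=1
t8.Δ3 p=1 u=1 q=1 v=1 r=0 clk=1

0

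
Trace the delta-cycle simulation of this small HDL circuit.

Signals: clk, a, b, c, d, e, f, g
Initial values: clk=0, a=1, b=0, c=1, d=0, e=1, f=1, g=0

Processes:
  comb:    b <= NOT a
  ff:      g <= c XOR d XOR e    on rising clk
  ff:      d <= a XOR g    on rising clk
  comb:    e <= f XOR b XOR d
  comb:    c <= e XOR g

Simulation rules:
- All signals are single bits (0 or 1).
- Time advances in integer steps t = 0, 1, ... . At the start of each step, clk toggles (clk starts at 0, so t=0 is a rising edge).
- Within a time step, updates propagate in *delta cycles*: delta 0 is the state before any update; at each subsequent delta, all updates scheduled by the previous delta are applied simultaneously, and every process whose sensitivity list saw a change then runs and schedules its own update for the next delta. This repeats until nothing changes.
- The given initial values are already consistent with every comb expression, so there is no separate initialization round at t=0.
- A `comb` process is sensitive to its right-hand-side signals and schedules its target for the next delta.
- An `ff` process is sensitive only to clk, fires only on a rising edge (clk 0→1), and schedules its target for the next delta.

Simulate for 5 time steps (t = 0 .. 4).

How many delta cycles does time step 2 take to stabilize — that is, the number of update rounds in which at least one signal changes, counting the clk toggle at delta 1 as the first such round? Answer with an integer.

t0.Δ0 c=1 d=0 f=1 b=0 g=0 a=1 e=1 clk=0
t0.Δ1 c=1 d=0 f=1 b=0 g=0 a=1 e=1 clk=1
t0.Δ2 c=1 d=1 f=1 b=0 g=0 a=1 e=1 clk=1
t0.Δ3 c=1 d=1 f=1 b=0 g=0 a=1 e=0 clk=1
t0.Δ4 c=0 d=1 f=1 b=0 g=0 a=1 e=0 clk=1
t1.Δ0 c=0 d=1 f=1 b=0 g=0 a=1 e=0 clk=1
t1.Δ1 c=0 d=1 f=1 b=0 g=0 a=1 e=0 clk=0
t2.Δ0 c=0 d=1 f=1 b=0 g=0 a=1 e=0 clk=0
t2.Δ1 c=0 d=1 f=1 b=0 g=0 a=1 e=0 clk=1
t2.Δ2 c=0 d=1 f=1 b=0 g=1 a=1 e=0 clk=1
t2.Δ3 c=1 d=1 f=1 b=0 g=1 a=1 e=0 clk=1
t3.Δ0 c=1 d=1 f=1 b=0 g=1 a=1 e=0 clk=1
t3.Δ1 c=1 d=1 f=1 b=0 g=1 a=1 e=0 clk=0
t4.Δ0 c=1 d=1 f=1 b=0 g=1 a=1 e=0 clk=0
t4.Δ1 c=1 d=1 f=1 b=0 g=1 a=1 e=0 clk=1
t4.Δ2 c=1 d=0 f=1 b=0 g=0 a=1 e=0 clk=1
t4.Δ3 c=0 d=0 f=1 b=0 g=0 a=1 e=1 clk=1
t4.Δ4 c=1 d=0 f=1 b=0 g=0 a=1 e=1 clk=1

3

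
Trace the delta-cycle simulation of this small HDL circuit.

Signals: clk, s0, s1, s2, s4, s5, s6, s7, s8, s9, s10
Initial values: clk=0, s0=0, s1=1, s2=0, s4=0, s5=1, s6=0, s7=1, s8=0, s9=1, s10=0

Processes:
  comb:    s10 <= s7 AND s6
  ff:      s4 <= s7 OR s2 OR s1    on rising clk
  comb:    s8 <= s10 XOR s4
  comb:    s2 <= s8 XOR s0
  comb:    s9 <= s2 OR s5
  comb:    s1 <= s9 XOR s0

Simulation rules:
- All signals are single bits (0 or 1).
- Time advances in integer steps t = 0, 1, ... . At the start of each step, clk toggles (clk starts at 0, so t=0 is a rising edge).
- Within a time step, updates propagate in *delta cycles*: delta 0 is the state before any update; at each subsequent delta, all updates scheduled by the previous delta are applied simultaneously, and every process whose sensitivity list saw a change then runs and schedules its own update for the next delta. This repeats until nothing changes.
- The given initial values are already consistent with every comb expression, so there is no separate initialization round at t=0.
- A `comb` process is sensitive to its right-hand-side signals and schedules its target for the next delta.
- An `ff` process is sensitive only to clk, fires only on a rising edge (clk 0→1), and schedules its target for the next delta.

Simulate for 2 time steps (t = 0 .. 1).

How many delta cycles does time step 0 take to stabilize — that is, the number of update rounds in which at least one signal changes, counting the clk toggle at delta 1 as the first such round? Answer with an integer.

t=0 Δ0: s8=0 s7=1 s5=1 s9=1 s0=0 s6=0 s4=0 s10=0 clk=0 s2=0 s1=1
  Δ1: clk:0→1
  Δ2: s4:0→1
  Δ3: s8:0→1
  Δ4: s2:0→1
  (4Δ to stable)
t=1 Δ0: s8=1 s7=1 s5=1 s9=1 s0=0 s6=0 s4=1 s10=0 clk=1 s2=1 s1=1
  Δ1: clk:1→0
  (1Δ to stable)

4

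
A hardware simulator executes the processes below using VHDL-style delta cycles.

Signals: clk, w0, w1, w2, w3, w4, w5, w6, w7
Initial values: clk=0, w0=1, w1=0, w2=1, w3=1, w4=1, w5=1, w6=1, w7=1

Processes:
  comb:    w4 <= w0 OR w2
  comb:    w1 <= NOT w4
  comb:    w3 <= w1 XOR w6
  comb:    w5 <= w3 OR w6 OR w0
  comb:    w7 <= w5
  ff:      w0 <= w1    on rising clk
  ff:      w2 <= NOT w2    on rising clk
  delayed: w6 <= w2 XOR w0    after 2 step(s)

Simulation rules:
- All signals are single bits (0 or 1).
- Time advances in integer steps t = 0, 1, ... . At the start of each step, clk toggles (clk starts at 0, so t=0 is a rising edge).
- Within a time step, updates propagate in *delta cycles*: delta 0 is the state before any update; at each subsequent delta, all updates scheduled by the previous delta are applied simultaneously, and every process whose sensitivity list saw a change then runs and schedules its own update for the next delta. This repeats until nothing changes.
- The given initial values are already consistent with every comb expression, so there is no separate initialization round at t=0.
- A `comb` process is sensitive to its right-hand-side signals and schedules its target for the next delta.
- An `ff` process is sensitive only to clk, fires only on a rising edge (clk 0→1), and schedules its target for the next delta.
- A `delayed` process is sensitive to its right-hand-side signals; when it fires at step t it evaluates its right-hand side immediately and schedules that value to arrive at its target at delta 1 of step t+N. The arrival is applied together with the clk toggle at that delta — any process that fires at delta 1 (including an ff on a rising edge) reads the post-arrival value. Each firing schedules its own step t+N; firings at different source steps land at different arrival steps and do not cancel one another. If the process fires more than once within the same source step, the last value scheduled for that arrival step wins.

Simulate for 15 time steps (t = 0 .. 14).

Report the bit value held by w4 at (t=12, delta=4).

0

[bits: w5,w6,w2,clk,w3,w4,w0,w7,w1]
t=0: Δ0=111011110 Δ1=111111110 Δ2=110111010 Δ3=110110010 Δ4=110110011 Δ5=110100011 | 5Δ
t=1: Δ0=110100011 Δ1=110000011 | 1Δ
t=2: Δ0=110000011 Δ1=100100011 Δ2=001110111 Δ3=101111101 Δ4=101111110 Δ5=101101110 | 5Δ
t=3: Δ0=101101110 Δ1=101001110 | 1Δ
t=4: Δ0=101001110 Δ1=101101110 Δ2=100101010 Δ3=000100010 Δ4=000100001 Δ5=000110001 Δ6=100110001 Δ7=100110011 | 7Δ
t=5: Δ0=100110011 Δ1=100010011 | 1Δ
t=6: Δ0=100010011 Δ1=100110011 Δ2=101110111 Δ3=101111111 Δ4=101111110 Δ5=101101110 | 5Δ
t=7: Δ0=101101110 Δ1=101001110 | 1Δ
t=8: Δ0=101001110 Δ1=101101110 Δ2=100101010 Δ3=000100010 Δ4=000100001 Δ5=000110001 Δ6=100110001 Δ7=100110011 | 7Δ
t=9: Δ0=100110011 Δ1=100010011 | 1Δ
t=10: Δ0=100010011 Δ1=100110011 Δ2=101110111 Δ3=101111111 Δ4=101111110 Δ5=101101110 | 5Δ
t=11: Δ0=101101110 Δ1=101001110 | 1Δ
t=12: Δ0=101001110 Δ1=101101110 Δ2=100101010 Δ3=000100010 Δ4=000100001 Δ5=000110001 Δ6=100110001 Δ7=100110011 | 7Δ
t=13: Δ0=100110011 Δ1=100010011 | 1Δ
t=14: Δ0=100010011 Δ1=100110011 Δ2=101110111 Δ3=101111111 Δ4=101111110 Δ5=101101110 | 5Δ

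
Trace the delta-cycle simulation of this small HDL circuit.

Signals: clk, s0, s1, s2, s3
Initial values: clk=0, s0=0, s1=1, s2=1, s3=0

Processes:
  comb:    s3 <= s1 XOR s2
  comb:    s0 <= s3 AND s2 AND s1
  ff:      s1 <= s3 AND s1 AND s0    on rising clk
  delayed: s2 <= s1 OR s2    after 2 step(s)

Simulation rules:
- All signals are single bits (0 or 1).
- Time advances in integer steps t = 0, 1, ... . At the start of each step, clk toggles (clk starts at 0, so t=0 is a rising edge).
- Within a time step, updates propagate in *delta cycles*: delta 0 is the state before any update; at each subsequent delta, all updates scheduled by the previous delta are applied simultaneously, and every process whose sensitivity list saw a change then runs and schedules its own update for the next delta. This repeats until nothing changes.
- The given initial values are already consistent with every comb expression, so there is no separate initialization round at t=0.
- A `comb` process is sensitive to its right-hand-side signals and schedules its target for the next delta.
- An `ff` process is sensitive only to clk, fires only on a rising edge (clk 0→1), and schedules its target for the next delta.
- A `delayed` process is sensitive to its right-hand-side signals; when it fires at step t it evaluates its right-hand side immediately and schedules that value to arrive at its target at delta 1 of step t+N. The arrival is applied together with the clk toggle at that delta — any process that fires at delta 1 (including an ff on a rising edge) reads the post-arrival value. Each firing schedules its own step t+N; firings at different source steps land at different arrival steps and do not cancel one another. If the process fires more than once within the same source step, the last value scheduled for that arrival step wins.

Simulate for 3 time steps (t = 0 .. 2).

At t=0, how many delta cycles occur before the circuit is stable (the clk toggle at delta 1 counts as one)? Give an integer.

3

t0.Δ0 clk=0 s2=1 s1=1 s3=0 s0=0
t0.Δ1 clk=1 s2=1 s1=1 s3=0 s0=0
t0.Δ2 clk=1 s2=1 s1=0 s3=0 s0=0
t0.Δ3 clk=1 s2=1 s1=0 s3=1 s0=0
t1.Δ0 clk=1 s2=1 s1=0 s3=1 s0=0
t1.Δ1 clk=0 s2=1 s1=0 s3=1 s0=0
t2.Δ0 clk=0 s2=1 s1=0 s3=1 s0=0
t2.Δ1 clk=1 s2=1 s1=0 s3=1 s0=0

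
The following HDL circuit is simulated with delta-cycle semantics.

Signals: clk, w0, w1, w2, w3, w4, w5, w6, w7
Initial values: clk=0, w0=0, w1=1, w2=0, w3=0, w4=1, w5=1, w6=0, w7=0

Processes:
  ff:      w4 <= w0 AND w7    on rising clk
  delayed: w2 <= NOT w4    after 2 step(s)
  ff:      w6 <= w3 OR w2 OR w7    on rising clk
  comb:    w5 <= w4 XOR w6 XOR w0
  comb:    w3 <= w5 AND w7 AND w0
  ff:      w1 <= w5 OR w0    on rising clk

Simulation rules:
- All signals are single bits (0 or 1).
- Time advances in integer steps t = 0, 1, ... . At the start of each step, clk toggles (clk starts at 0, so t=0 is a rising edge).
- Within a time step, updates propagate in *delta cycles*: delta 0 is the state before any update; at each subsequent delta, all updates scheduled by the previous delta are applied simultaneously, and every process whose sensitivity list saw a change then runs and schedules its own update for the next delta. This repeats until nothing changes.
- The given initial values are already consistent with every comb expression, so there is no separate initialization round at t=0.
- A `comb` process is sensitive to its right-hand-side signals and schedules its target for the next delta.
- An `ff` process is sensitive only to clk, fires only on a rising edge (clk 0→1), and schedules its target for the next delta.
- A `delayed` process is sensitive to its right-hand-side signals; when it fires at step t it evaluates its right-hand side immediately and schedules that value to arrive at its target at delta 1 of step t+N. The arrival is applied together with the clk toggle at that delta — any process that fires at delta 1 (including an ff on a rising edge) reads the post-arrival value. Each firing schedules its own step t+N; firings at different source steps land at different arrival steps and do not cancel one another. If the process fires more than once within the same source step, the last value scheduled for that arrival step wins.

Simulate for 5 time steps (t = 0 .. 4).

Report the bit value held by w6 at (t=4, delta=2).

t0.Δ0 w3=0 w5=1 w7=0 w6=0 w4=1 w2=0 clk=0 w0=0 w1=1
t0.Δ1 w3=0 w5=1 w7=0 w6=0 w4=1 w2=0 clk=1 w0=0 w1=1
t0.Δ2 w3=0 w5=1 w7=0 w6=0 w4=0 w2=0 clk=1 w0=0 w1=1
t0.Δ3 w3=0 w5=0 w7=0 w6=0 w4=0 w2=0 clk=1 w0=0 w1=1
t1.Δ0 w3=0 w5=0 w7=0 w6=0 w4=0 w2=0 clk=1 w0=0 w1=1
t1.Δ1 w3=0 w5=0 w7=0 w6=0 w4=0 w2=0 clk=0 w0=0 w1=1
t2.Δ0 w3=0 w5=0 w7=0 w6=0 w4=0 w2=0 clk=0 w0=0 w1=1
t2.Δ1 w3=0 w5=0 w7=0 w6=0 w4=0 w2=1 clk=1 w0=0 w1=1
t2.Δ2 w3=0 w5=0 w7=0 w6=1 w4=0 w2=1 clk=1 w0=0 w1=0
t2.Δ3 w3=0 w5=1 w7=0 w6=1 w4=0 w2=1 clk=1 w0=0 w1=0
t3.Δ0 w3=0 w5=1 w7=0 w6=1 w4=0 w2=1 clk=1 w0=0 w1=0
t3.Δ1 w3=0 w5=1 w7=0 w6=1 w4=0 w2=1 clk=0 w0=0 w1=0
t4.Δ0 w3=0 w5=1 w7=0 w6=1 w4=0 w2=1 clk=0 w0=0 w1=0
t4.Δ1 w3=0 w5=1 w7=0 w6=1 w4=0 w2=1 clk=1 w0=0 w1=0
t4.Δ2 w3=0 w5=1 w7=0 w6=1 w4=0 w2=1 clk=1 w0=0 w1=1

1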